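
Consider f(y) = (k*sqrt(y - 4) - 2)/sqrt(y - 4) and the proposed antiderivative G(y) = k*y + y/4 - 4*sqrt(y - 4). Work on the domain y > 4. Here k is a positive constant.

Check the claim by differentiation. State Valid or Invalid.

Invalid: d/dy[G] - f = 1/4, which is not 0.

d/dy[G] = (4*k*sqrt(y - 4) + sqrt(y - 4) - 8)/(4*sqrt(y - 4))
d/dy[G] - f(y) = 1/4 != 0.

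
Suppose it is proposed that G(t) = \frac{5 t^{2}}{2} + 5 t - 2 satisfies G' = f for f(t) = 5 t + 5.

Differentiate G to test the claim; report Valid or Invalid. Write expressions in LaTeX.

Valid - the claim checks out under differentiation.

d/dt[G] = 5 t + 5
This equals f(t) exactly, so the claim holds.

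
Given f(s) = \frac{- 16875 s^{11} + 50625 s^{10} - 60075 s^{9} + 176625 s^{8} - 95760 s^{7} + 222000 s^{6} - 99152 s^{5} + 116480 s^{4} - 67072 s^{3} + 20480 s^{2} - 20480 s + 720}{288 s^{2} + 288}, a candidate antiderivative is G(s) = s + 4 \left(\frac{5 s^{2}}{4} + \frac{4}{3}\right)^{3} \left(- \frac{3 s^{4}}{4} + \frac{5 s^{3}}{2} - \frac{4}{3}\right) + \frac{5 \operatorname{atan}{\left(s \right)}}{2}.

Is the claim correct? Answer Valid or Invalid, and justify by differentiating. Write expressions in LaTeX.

d/ds[G] = \frac{- 16875 s^{11} + 50625 s^{10} - 60075 s^{9} + 176625 s^{8} - 95760 s^{7} + 222000 s^{6} - 99152 s^{5} + 116480 s^{4} - 67072 s^{3} + 20768 s^{2} - 20480 s + 1008}{288 s^{2} + 288}
d/ds[G] - f(s) = 1 != 0.

Invalid: d/ds[G] - f = 1, which is not 0.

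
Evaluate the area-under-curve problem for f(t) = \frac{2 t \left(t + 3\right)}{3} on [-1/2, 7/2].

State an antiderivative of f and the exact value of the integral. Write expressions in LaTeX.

Antiderivative: F(t) = \frac{2 t^{3}}{9} + t^{2}; value = \frac{194}{9}

Check any antiderivative F(t) by computing F'(t) and comparing it with f(t).
F(t) = \frac{2 t^{3}}{9} + t^{2} is an antiderivative of f.
Check: d/dt[\frac{2 t^{3}}{9} + t^{2}] = \frac{2 t^{2}}{3} + 2 t, which equals f(t).
F(7/2) = \frac{196}{9}; F(-1/2) = \frac{2}{9}.
Integral = F(7/2) - F(-1/2) = \frac{194}{9}.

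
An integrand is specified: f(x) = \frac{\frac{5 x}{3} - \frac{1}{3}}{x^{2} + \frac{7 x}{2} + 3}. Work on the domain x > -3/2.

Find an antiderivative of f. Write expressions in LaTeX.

An antiderivative is F(x) = - \frac{17 \log{\left(x + \frac{3}{2} \right)}}{3} + \frac{22 \log{\left(x + 2 \right)}}{3}.

The denominator factors as 3 \left(x + 2\right) \left(2 x + 3\right); partial fractions split f into directly integrable pieces: - \frac{34}{3 \left(2 x + 3\right)} + \frac{22}{3 \left(x + 2\right)}.
Check: d/dx[- \frac{17 \log{\left(x + \frac{3}{2} \right)}}{3} + \frac{22 \log{\left(x + 2 \right)}}{3}] = \frac{10 x - 2}{6 x^{2} + 21 x + 18}, which equals f(x).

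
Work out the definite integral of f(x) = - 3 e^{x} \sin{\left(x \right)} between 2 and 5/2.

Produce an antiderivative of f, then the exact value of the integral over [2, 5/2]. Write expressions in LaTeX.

Since d/dx undoes antidifferentiation here, F'(x) = f(x) is required of F(x).
F(x) = - \frac{3 e^{x} \sin{\left(x \right)}}{2} + \frac{3 e^{x} \cos{\left(x \right)}}{2} is an antiderivative of f.
Check: d/dx[- \frac{3 e^{x} \sin{\left(x \right)}}{2} + \frac{3 e^{x} \cos{\left(x \right)}}{2}] = - 3 e^{x} \sin{\left(x \right)} = f(x).
F(5/2) = \frac{3 e^{\frac{5}{2}} \cos{\left(\frac{5}{2} \right)}}{2} - \frac{3 e^{\frac{5}{2}} \sin{\left(\frac{5}{2} \right)}}{2}; F(2) = - \frac{3 e^{2} \sin{\left(2 \right)}}{2} + \frac{3 e^{2} \cos{\left(2 \right)}}{2}.
Integral = F(5/2) - F(2) = \frac{3 e^{\frac{5}{2}} \cos{\left(\frac{5}{2} \right)}}{2} - \frac{3 e^{\frac{5}{2}} \sin{\left(\frac{5}{2} \right)}}{2} - \frac{3 e^{2} \cos{\left(2 \right)}}{2} + \frac{3 e^{2} \sin{\left(2 \right)}}{2}.

Antiderivative: F(x) = - \frac{3 e^{x} \sin{\left(x \right)}}{2} + \frac{3 e^{x} \cos{\left(x \right)}}{2}; value = \frac{3 e^{\frac{5}{2}} \cos{\left(\frac{5}{2} \right)}}{2} - \frac{3 e^{\frac{5}{2}} \sin{\left(\frac{5}{2} \right)}}{2} - \frac{3 e^{2} \cos{\left(2 \right)}}{2} + \frac{3 e^{2} \sin{\left(2 \right)}}{2}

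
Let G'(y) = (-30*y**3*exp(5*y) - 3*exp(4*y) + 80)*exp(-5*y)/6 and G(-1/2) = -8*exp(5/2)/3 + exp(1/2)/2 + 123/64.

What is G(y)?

G(y) = -5*y**4/4 - 2*(-exp(y)/4 + 4*exp(-3*y)/3)*exp(-2*y) + 2

The proposed G(y) is checked by its d/dy: the result must match the given G'(y).
A general antiderivative is -5*y**4/4 - 2*(-exp(y)/4 + 4*exp(-3*y)/3)*exp(-2*y) + C.
The condition gives C = -8*exp(5/2)/3 + exp(1/2)/2 + 123/64 - (-8*exp(5/2)/3 - 5/64 + exp(1/2)/2) = 2.
So G(y) = -5*y**4/4 - 2*(-exp(y)/4 + 4*exp(-3*y)/3)*exp(-2*y) + 2.
Check: d/dy[-5*y**4/4 - 2*(-exp(y)/4 + 4*exp(-3*y)/3)*exp(-2*y) + 2] = (-30*y**3*exp(5*y) - 3*exp(4*y) + 80)*exp(-5*y)/6 = G'(y).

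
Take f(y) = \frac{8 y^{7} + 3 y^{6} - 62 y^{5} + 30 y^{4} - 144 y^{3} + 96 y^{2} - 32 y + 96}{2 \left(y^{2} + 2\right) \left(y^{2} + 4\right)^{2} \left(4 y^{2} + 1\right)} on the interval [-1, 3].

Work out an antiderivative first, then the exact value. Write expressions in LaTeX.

Antiderivative: F(y) = \frac{2 y^{2} \log{\left(\frac{y^{2}}{2} + 1 \right)} + 3 y^{2} \operatorname{atan}{\left(2 y \right)} + 8 \log{\left(\frac{y^{2}}{2} + 1 \right)} + 12 \operatorname{atan}{\left(2 y \right)} + 32}{4 \left(y^{2} + 4\right)}; value = - \frac{64}{65} - \frac{\log{\left(\frac{3}{2} \right)}}{2} + \frac{3 \operatorname{atan}{\left(2 \right)}}{4} + \frac{\log{\left(\frac{11}{2} \right)}}{2} + \frac{3 \operatorname{atan}{\left(6 \right)}}{4}

A first test for any F(y): its y-derivative must equal f(y) identically.
F(y) = \frac{2 y^{2} \log{\left(\frac{y^{2}}{2} + 1 \right)} + 3 y^{2} \operatorname{atan}{\left(2 y \right)} + 8 \log{\left(\frac{y^{2}}{2} + 1 \right)} + 12 \operatorname{atan}{\left(2 y \right)} + 32}{4 \left(y^{2} + 4\right)} is an antiderivative of f.
Check: d/dy[\frac{2 y^{2} \log{\left(\frac{y^{2}}{2} + 1 \right)} + 3 y^{2} \operatorname{atan}{\left(2 y \right)} + 8 \log{\left(\frac{y^{2}}{2} + 1 \right)} + 12 \operatorname{atan}{\left(2 y \right)} + 32}{4 \left(y^{2} + 4\right)}] = \frac{8 y^{7} + 3 y^{6} - 62 y^{5} + 30 y^{4} - 144 y^{3} + 96 y^{2} - 32 y + 96}{8 y^{8} + 82 y^{6} + 276 y^{4} + 320 y^{2} + 64}, which equals f(y).
F(3) = \frac{8}{13} + \frac{\log{\left(\frac{11}{2} \right)}}{2} + \frac{3 \operatorname{atan}{\left(6 \right)}}{4}; F(-1) = - \frac{3 \operatorname{atan}{\left(2 \right)}}{4} + \frac{\log{\left(\frac{3}{2} \right)}}{2} + \frac{8}{5}.
Integral = F(3) - F(-1) = - \frac{64}{65} - \frac{\log{\left(\frac{3}{2} \right)}}{2} + \frac{3 \operatorname{atan}{\left(2 \right)}}{4} + \frac{\log{\left(\frac{11}{2} \right)}}{2} + \frac{3 \operatorname{atan}{\left(6 \right)}}{4}.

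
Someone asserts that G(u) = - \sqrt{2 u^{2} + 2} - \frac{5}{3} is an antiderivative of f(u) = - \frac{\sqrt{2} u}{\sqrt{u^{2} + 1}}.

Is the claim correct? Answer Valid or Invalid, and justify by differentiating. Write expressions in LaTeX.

d/du[G] = - \frac{\sqrt{2} u}{\sqrt{u^{2} + 1}}
This equals f(u) exactly, so the claim holds.

Valid. The derivative of G reproduces f.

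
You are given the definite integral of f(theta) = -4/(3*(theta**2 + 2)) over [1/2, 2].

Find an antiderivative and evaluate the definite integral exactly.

Antiderivative: F(theta) = -2*sqrt(2)*atan(sqrt(2)*theta/2)/3; value = -2*sqrt(2)*atan(sqrt(2))/3 + 2*sqrt(2)*atan(sqrt(2)/4)/3

Since d/dtheta undoes antidifferentiation here, F'(theta) = f(theta) is required of F(theta).
F(theta) = -2*sqrt(2)*atan(sqrt(2)*theta/2)/3 is an antiderivative of f.
Check: d/dtheta[-2*sqrt(2)*atan(sqrt(2)*theta/2)/3] = -4/(3*theta**2 + 6), which equals f(theta).
F(2) = -2*sqrt(2)*atan(sqrt(2))/3; F(1/2) = -2*sqrt(2)*atan(sqrt(2)/4)/3.
Integral = F(2) - F(1/2) = -2*sqrt(2)*atan(sqrt(2))/3 + 2*sqrt(2)*atan(sqrt(2)/4)/3.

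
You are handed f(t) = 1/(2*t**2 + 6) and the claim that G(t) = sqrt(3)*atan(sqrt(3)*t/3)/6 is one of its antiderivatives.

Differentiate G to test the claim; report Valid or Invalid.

Valid - the claim checks out under differentiation.

d/dt[G] = 1/(2*t**2 + 6)
This equals f(t) exactly, so the claim holds.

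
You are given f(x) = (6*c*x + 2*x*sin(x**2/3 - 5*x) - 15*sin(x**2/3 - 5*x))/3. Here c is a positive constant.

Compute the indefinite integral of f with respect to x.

F(x) = c*x**2 - cos(x**2/3 - 5*x) + C

For F(x) to be correct the identity F'(x) - f(x) = 0 must hold.
Check: d/dx[c*x**2 - cos(x**2/3 - 5*x)] = 2*c*x + 2*x*sin(x**2/3 - 5*x)/3 - 5*sin(x**2/3 - 5*x), which equals f(x).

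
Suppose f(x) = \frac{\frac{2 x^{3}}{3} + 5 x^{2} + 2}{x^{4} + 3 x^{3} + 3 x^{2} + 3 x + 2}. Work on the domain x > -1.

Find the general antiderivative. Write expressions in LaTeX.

F(x) = - \frac{- 38 \log{\left(x + 1 \right)} + 40 \log{\left(x + 2 \right)} - 5 \log{\left(x^{2} + 1 \right)} + 6 \operatorname{atan}{\left(x \right)}}{12} + C

The denominator factors as 3 \left(x + 1\right) \left(x + 2\right) \left(x^{2} + 1\right); partial fractions split f into directly integrable pieces: \frac{5 x - 3}{6 \left(x^{2} + 1\right)} - \frac{10}{3 \left(x + 2\right)} + \frac{19}{6 \left(x + 1\right)}.
Check: d/dx[- \frac{- 38 \log{\left(x + 1 \right)} + 40 \log{\left(x + 2 \right)} - 5 \log{\left(x^{2} + 1 \right)} + 6 \operatorname{atan}{\left(x \right)}}{12}] = \frac{2 x^{3} + 15 x^{2} + 6}{3 x^{4} + 9 x^{3} + 9 x^{2} + 9 x + 6}, which equals f(x).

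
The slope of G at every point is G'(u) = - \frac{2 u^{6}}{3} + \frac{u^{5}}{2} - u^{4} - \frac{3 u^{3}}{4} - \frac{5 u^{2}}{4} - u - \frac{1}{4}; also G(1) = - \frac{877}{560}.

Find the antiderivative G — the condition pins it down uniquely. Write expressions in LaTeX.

Integrate term by term and add the pieces.
A general antiderivative is - \frac{2 u^{7}}{21} + \frac{u^{6}}{12} - \frac{u^{5}}{5} - \frac{3 u^{4}}{16} - \frac{5 u^{3}}{12} - \frac{u^{2}}{2} - \frac{u}{4} + C.
The condition gives C = - \frac{877}{560} - (- \frac{877}{560}) = 0.
So G(u) = - \frac{u \left(160 u^{6} - 140 u^{5} + 336 u^{4} + 315 u^{3} + 700 u^{2} + 840 u + 420\right)}{1680}.
Check: d/du[- \frac{u \left(160 u^{6} - 140 u^{5} + 336 u^{4} + 315 u^{3} + 700 u^{2} + 840 u + 420\right)}{1680}] = - \frac{2 u^{6}}{3} + \frac{u^{5}}{2} - u^{4} - \frac{3 u^{3}}{4} - \frac{5 u^{2}}{4} - u - \frac{1}{4} = G'(u).

G(u) = - \frac{u \left(160 u^{6} - 140 u^{5} + 336 u^{4} + 315 u^{3} + 700 u^{2} + 840 u + 420\right)}{1680}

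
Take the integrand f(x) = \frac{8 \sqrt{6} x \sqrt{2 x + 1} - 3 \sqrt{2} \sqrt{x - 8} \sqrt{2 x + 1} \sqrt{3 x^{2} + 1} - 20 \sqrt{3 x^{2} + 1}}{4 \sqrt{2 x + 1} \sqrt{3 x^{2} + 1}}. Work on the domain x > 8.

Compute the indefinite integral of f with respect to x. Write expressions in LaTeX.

Differentiate the proposed F(x) back; it has to land on f(x) exactly.
Check: d/dx[- 2 \left(\frac{x}{2} - 4\right)^{\frac{3}{2}} - 5 \sqrt{2 x + 1} + 2 \sqrt{2 x^{2} + \frac{2}{3}}] = \frac{\sqrt{2} \left(8 \sqrt{3} x \sqrt{2 x + 1} - 3 \sqrt{x - 8} \sqrt{2 x + 1} \sqrt{3 x^{2} + 1} - 10 \sqrt{2} \sqrt{3 x^{2} + 1}\right)}{4 \sqrt{2 x + 1} \sqrt{3 x^{2} + 1}}, which equals f(x).

F(x) = - 2 \left(\frac{x}{2} - 4\right)^{\frac{3}{2}} - 5 \sqrt{2 x + 1} + 2 \sqrt{2 x^{2} + \frac{2}{3}} + C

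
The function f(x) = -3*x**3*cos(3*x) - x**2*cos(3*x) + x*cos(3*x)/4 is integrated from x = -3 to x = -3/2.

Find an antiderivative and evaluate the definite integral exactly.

Integrate term by term and add the pieces.
F(x) = -(108*x**3*sin(3*x) + 36*x**2*sin(3*x) + 108*x**2*cos(3*x) - 81*x*sin(3*x) + 24*x*cos(3*x) - 8*sin(3*x) - 27*cos(3*x))/108 is an antiderivative of f.
Check: d/dx[-(108*x**3*sin(3*x) + 36*x**2*sin(3*x) + 108*x**2*cos(3*x) - 81*x*sin(3*x) + 24*x*cos(3*x) - 8*sin(3*x) - 27*cos(3*x))/108] = -3*x**3*cos(3*x) - x**2*cos(3*x) + x*cos(3*x)/4 = f(x).
F(-3/2) = -5*cos(9/2)/3 - 85*sin(9/2)/54; F(-3) = -2357*sin(9)/108 - 97*cos(9)/12.
Integral = F(-3/2) - F(-3) = 97*cos(9)/12 - 5*cos(9/2)/3 - 85*sin(9/2)/54 + 2357*sin(9)/108.

Antiderivative: F(x) = -(108*x**3*sin(3*x) + 36*x**2*sin(3*x) + 108*x**2*cos(3*x) - 81*x*sin(3*x) + 24*x*cos(3*x) - 8*sin(3*x) - 27*cos(3*x))/108; value = 97*cos(9)/12 - 5*cos(9/2)/3 - 85*sin(9/2)/54 + 2357*sin(9)/108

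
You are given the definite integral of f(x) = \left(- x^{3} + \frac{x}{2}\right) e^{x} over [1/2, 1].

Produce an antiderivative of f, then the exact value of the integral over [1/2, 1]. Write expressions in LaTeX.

Recognize the product-rule pattern: f = u'v + uv' with u = - x^{3} + 3 x^{2} - \frac{11 x}{2} + \frac{11}{2}, v = e^{x}, so integration by parts undoes it.
F(x) = \frac{\left(- 2 x^{3} + 6 x^{2} - 11 x + 11\right) e^{x}}{2} is an antiderivative of f.
Check: d/dx[\frac{\left(- 2 x^{3} + 6 x^{2} - 11 x + 11\right) e^{x}}{2}] = - x^{3} e^{x} + \frac{x e^{x}}{2}, which equals f(x).
F(1) = 2 e; F(1/2) = \frac{27 e^{\frac{1}{2}}}{8}.
Integral = F(1) - F(1/2) = - \frac{27 e^{\frac{1}{2}}}{8} + 2 e.

Antiderivative: F(x) = \frac{\left(- 2 x^{3} + 6 x^{2} - 11 x + 11\right) e^{x}}{2}; value = - \frac{27 e^{\frac{1}{2}}}{8} + 2 e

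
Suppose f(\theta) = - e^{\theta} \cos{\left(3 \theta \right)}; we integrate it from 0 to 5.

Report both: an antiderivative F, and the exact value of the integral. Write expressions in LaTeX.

Antiderivative: F(\theta) = - \frac{\left(3 \sin{\left(3 \theta \right)} + \cos{\left(3 \theta \right)}\right) e^{\theta}}{10}; value = - \frac{3 e^{5} \sin{\left(15 \right)}}{10} + \frac{1}{10} - \frac{e^{5} \cos{\left(15 \right)}}{10}

Differentiate the proposed F(\theta) back; it has to land on f(\theta) exactly.
F(\theta) = - \frac{\left(3 \sin{\left(3 \theta \right)} + \cos{\left(3 \theta \right)}\right) e^{\theta}}{10} is an antiderivative of f.
Check: d/d\theta[- \frac{\left(3 \sin{\left(3 \theta \right)} + \cos{\left(3 \theta \right)}\right) e^{\theta}}{10}] = - e^{\theta} \cos{\left(3 \theta \right)} = f(\theta).
F(5) = - \frac{3 e^{5} \sin{\left(15 \right)}}{10} - \frac{e^{5} \cos{\left(15 \right)}}{10}; F(0) = - \frac{1}{10}.
Integral = F(5) - F(0) = - \frac{3 e^{5} \sin{\left(15 \right)}}{10} + \frac{1}{10} - \frac{e^{5} \cos{\left(15 \right)}}{10}.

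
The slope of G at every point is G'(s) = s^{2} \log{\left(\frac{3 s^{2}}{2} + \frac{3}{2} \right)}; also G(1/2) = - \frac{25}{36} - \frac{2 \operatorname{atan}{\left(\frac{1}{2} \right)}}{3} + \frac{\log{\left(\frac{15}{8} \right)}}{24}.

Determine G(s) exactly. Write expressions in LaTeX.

G(s) = \frac{3 s^{3} \log{\left(\frac{3 s^{2}}{2} + \frac{3}{2} \right)} - 2 s^{3} + 6 s - 6 \operatorname{atan}{\left(s \right)} - 9}{9}

For G(s) to be correct, d/ds[G] must agree with the stated G'(s) identically.
A general antiderivative is \frac{s^{3} \log{\left(\frac{3 s^{2}}{2} + \frac{3}{2} \right)}}{3} - \frac{2 s^{3}}{9} + \frac{2 s}{3} - \frac{2 \operatorname{atan}{\left(s \right)}}{3} + C.
The condition gives C = - \frac{25}{36} - \frac{2 \operatorname{atan}{\left(\frac{1}{2} \right)}}{3} + \frac{\log{\left(\frac{15}{8} \right)}}{24} - (- \frac{2 \operatorname{atan}{\left(\frac{1}{2} \right)}}{3} + \frac{\log{\left(\frac{15}{8} \right)}}{24} + \frac{11}{36}) = -1.
So G(s) = \frac{3 s^{3} \log{\left(\frac{3 s^{2}}{2} + \frac{3}{2} \right)} - 2 s^{3} + 6 s - 6 \operatorname{atan}{\left(s \right)} - 9}{9}.
Check: d/ds[\frac{3 s^{3} \log{\left(\frac{3 s^{2}}{2} + \frac{3}{2} \right)} - 2 s^{3} + 6 s - 6 \operatorname{atan}{\left(s \right)} - 9}{9}] = s^{2} \log{\left(s^{2} + 1 \right)} - s^{2} \log{\left(2 \right)} + s^{2} \log{\left(3 \right)}, which equals G'(s).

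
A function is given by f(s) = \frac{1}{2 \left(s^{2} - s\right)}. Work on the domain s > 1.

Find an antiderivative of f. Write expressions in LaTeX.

An antiderivative is F(s) = - \frac{\log{\left(s \right)}}{2} + \frac{\log{\left(s - 1 \right)}}{2}.

The denominator factors as 2 s \left(s - 1\right); partial fractions split f into directly integrable pieces: \frac{1}{2 \left(s - 1\right)} - \frac{1}{2 s}.
Check: d/ds[- \frac{\log{\left(s \right)}}{2} + \frac{\log{\left(s - 1 \right)}}{2}] = \frac{1}{2 s^{2} - 2 s}, which equals f(s).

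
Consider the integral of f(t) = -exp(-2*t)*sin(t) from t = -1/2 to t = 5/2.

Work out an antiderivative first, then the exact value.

Antiderivative: F(t) = (2*sin(t) + cos(t))*exp(-2*t)/5; value = -exp(1)*cos(1/2)/5 + exp(-5)*cos(5/2)/5 + 2*exp(-5)*sin(5/2)/5 + 2*exp(1)*sin(1/2)/5

Since d/dt undoes antidifferentiation here, F'(t) = f(t) is required of F(t).
F(t) = (2*sin(t) + cos(t))*exp(-2*t)/5 is an antiderivative of f.
Check: d/dt[(2*sin(t) + cos(t))*exp(-2*t)/5] = -exp(-2*t)*sin(t) = f(t).
F(5/2) = exp(-5)*cos(5/2)/5 + 2*exp(-5)*sin(5/2)/5; F(-1/2) = -2*exp(1)*sin(1/2)/5 + exp(1)*cos(1/2)/5.
Integral = F(5/2) - F(-1/2) = -exp(1)*cos(1/2)/5 + exp(-5)*cos(5/2)/5 + 2*exp(-5)*sin(5/2)/5 + 2*exp(1)*sin(1/2)/5.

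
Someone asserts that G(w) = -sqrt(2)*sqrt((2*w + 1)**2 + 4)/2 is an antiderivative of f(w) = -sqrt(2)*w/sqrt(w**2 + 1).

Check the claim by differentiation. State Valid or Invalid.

Invalid: d/dw[G] - f = (-2*sqrt(2)*w*sqrt(w**2 + 1) + sqrt(2)*w*sqrt(4*w**2 + 4*w + 5) - sqrt(2)*sqrt(w**2 + 1))/(sqrt(w**2 + 1)*sqrt(4*w**2 + 4*w + 5)), which is not 0.

d/dw[G] = (-2*sqrt(2)*w - sqrt(2))/sqrt(4*w**2 + 4*w + 5)
d/dw[G] - f(w) = (-2*sqrt(2)*w*sqrt(w**2 + 1) + sqrt(2)*w*sqrt(4*w**2 + 4*w + 5) - sqrt(2)*sqrt(w**2 + 1))/(sqrt(w**2 + 1)*sqrt(4*w**2 + 4*w + 5)) != 0.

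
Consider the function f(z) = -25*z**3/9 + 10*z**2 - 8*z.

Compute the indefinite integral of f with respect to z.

F(z) = -(5*z**2/3 - 4*z)**2/4 + C

f matches the chain-rule pattern g'(h)*h' with inner function h(z) = 5*z**2/3 - 4*z; substituting u = h(z) collapses the integral.
Check: d/dz[-(5*z**2/3 - 4*z)**2/4] = -25*z**3/9 + 10*z**2 - 8*z = f(z).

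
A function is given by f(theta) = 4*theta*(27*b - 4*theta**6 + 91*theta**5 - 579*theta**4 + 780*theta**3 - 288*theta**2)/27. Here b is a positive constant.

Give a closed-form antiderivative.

An antiderivative is F(theta) = 2*b*theta**2 - 2*(-theta**2 + theta)**2*(-theta**2/3 + 4*theta)**2/3.

Differentiate the proposed F(theta) back; it has to land on f(theta) exactly.
Check: d/dtheta[2*b*theta**2 - 2*(-theta**2 + theta)**2*(-theta**2/3 + 4*theta)**2/3] = 4*b*theta - 16*theta**7/27 + 364*theta**6/27 - 772*theta**5/9 + 1040*theta**4/9 - 128*theta**3/3, which equals f(theta).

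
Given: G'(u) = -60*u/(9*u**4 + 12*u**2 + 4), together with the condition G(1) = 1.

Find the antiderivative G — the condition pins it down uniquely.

The substitution w = 3*u**2/2 + 1 works: G'(u) is exactly (dG/dw)*(dw/du) for that inner function.
A general antiderivative is 5/(3*u**2/2 + 1) + C.
The condition gives C = 1 - (2) = -1.
So G(u) = (8 - 3*u**2)/(3*u**2 + 2).
Check: d/du[(8 - 3*u**2)/(3*u**2 + 2)] = -60*u/(9*u**4 + 12*u**2 + 4) = G'(u).

G(u) = (8 - 3*u**2)/(3*u**2 + 2)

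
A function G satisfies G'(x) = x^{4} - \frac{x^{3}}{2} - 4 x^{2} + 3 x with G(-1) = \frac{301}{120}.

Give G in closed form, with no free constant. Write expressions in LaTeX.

The integrand splits into summands that can be handled one at a time.
A general antiderivative is \frac{x^{5}}{5} - \frac{x^{4}}{8} - \frac{4 x^{3}}{3} + \frac{3 x^{2}}{2} + C.
The condition gives C = \frac{301}{120} - (\frac{301}{120}) = 0.
So G(x) = \frac{x^{5}}{5} - \frac{x^{4}}{8} - \frac{4 x^{3}}{3} + \frac{3 x^{2}}{2}.
Check: d/dx[\frac{x^{5}}{5} - \frac{x^{4}}{8} - \frac{4 x^{3}}{3} + \frac{3 x^{2}}{2}] = x^{4} - \frac{x^{3}}{2} - 4 x^{2} + 3 x = G'(x).

G(x) = \frac{x^{5}}{5} - \frac{x^{4}}{8} - \frac{4 x^{3}}{3} + \frac{3 x^{2}}{2}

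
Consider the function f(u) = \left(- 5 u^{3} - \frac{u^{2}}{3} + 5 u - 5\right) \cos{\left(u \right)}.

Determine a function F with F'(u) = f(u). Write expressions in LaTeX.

An antiderivative is F(u) = \frac{- 15 u^{3} \sin{\left(u \right)} - u^{2} \sin{\left(u \right)} - 45 u^{2} \cos{\left(u \right)} + 105 u \sin{\left(u \right)} - 2 u \cos{\left(u \right)} - 13 \sin{\left(u \right)} + 105 \cos{\left(u \right)}}{3}.

Whatever form F(u) takes, F'(u) = f(u) is non-negotiable.
Check: d/du[\frac{- 15 u^{3} \sin{\left(u \right)} - u^{2} \sin{\left(u \right)} - 45 u^{2} \cos{\left(u \right)} + 105 u \sin{\left(u \right)} - 2 u \cos{\left(u \right)} - 13 \sin{\left(u \right)} + 105 \cos{\left(u \right)}}{3}] = - 5 u^{3} \cos{\left(u \right)} - \frac{u^{2} \cos{\left(u \right)}}{3} + 5 u \cos{\left(u \right)} - 5 \cos{\left(u \right)}, which equals f(u).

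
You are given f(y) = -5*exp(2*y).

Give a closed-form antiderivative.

An antiderivative is F(y) = -5*exp(2*y)/2.

Since d/dy undoes antidifferentiation here, F'(y) = f(y) is required of F(y).
Check: d/dy[-5*exp(2*y)/2] = -5*exp(2*y) = f(y).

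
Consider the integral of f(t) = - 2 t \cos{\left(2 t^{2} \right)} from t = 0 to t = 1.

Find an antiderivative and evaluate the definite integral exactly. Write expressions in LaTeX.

Antiderivative: F(t) = - \frac{\sin{\left(2 t^{2} \right)}}{2}; value = - \frac{\sin{\left(2 \right)}}{2}

The substitution u = 2 t^{2} works: f is exactly (dF/du)*(du/dt) for that inner function.
F(t) = - \frac{\sin{\left(2 t^{2} \right)}}{2} is an antiderivative of f.
Check: d/dt[- \frac{\sin{\left(2 t^{2} \right)}}{2}] = - 2 t \cos{\left(2 t^{2} \right)} = f(t).
F(1) = - \frac{\sin{\left(2 \right)}}{2}; F(0) = 0.
Integral = F(1) - F(0) = - \frac{\sin{\left(2 \right)}}{2}.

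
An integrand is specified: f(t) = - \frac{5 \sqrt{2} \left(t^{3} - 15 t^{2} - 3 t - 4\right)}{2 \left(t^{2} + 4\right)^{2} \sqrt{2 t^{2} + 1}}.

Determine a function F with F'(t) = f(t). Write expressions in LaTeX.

An antiderivative is F(t) = \frac{10 \sqrt{2} t \sqrt{2 t^{2} + 1} + 5 \sqrt{2} \sqrt{2 t^{2} + 1}}{4 t^{2} + 16}.

Since d/dt undoes antidifferentiation here, F'(t) = f(t) is required of F(t).
Check: d/dt[\frac{10 \sqrt{2} t \sqrt{2 t^{2} + 1} + 5 \sqrt{2} \sqrt{2 t^{2} + 1}}{4 t^{2} + 16}] = \frac{- 5 \sqrt{2} t^{3} + 75 \sqrt{2} t^{2} + 15 \sqrt{2} t + 20 \sqrt{2}}{2 t^{4} \sqrt{2 t^{2} + 1} + 16 t^{2} \sqrt{2 t^{2} + 1} + 32 \sqrt{2 t^{2} + 1}}, which equals f(t).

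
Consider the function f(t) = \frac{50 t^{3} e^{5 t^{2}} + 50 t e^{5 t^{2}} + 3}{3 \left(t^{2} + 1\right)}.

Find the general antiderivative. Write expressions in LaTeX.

F(t) = \frac{5 e^{5 t^{2}}}{3} + \operatorname{atan}{\left(t \right)} + C

Whatever form F(t) takes, F'(t) = f(t) is non-negotiable.
Check: d/dt[\frac{5 e^{5 t^{2}}}{3} + \operatorname{atan}{\left(t \right)}] = \frac{50 t^{3} e^{5 t^{2}} + 50 t e^{5 t^{2}} + 3}{3 t^{2} + 3}, which equals f(t).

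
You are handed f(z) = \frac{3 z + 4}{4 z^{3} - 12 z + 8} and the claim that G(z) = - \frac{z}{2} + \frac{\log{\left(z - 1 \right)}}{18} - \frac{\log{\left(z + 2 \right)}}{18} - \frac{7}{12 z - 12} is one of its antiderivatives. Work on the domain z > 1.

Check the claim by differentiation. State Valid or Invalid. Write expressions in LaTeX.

Invalid: d/dz[G] - f = - \frac{1}{2}, which is not 0.

d/dz[G] = \frac{- 2 z^{3} + 9 z}{4 z^{3} - 12 z + 8}
d/dz[G] - f(z) = - \frac{1}{2} != 0.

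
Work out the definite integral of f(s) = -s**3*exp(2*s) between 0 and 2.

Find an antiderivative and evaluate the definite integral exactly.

Antiderivative: F(s) = -(4*s**3 - 6*s**2 + 6*s - 3)*exp(2*s)/8; value = -17*exp(4)/8 - 3/8

Recognize the product-rule pattern: f = u'v + uv' with u = -s**3/2 + 3*s**2/4 - 3*s/4 + 3/8, v = exp(2*s), so integration by parts undoes it.
F(s) = -(4*s**3 - 6*s**2 + 6*s - 3)*exp(2*s)/8 is an antiderivative of f.
Check: d/ds[-(4*s**3 - 6*s**2 + 6*s - 3)*exp(2*s)/8] = -s**3*exp(2*s) = f(s).
F(2) = -17*exp(4)/8; F(0) = 3/8.
Integral = F(2) - F(0) = -17*exp(4)/8 - 3/8.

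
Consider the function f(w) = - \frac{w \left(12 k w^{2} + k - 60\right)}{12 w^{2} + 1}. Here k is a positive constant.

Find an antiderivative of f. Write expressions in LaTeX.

An antiderivative is F(w) = - \frac{k w^{2}}{2} + \frac{5 \log{\left(4 w^{2} + \frac{1}{3} \right)}}{2}.

A candidate is checked by its d/dw: the result must match f(w).
Check: d/dw[- \frac{k w^{2}}{2} + \frac{5 \log{\left(4 w^{2} + \frac{1}{3} \right)}}{2}] = \frac{- 12 k w^{3} - k w + 60 w}{12 w^{2} + 1}, which equals f(w).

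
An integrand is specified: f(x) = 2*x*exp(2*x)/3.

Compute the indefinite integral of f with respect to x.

F(x) = x*exp(2*x)/3 - exp(2*x)/6 + C

f has the shape u'v + uv' for u = x/3 - 1/6 and v = exp(2*x) — it is the derivative of the product u*v.
Check: d/dx[x*exp(2*x)/3 - exp(2*x)/6] = 2*x*exp(2*x)/3 = f(x).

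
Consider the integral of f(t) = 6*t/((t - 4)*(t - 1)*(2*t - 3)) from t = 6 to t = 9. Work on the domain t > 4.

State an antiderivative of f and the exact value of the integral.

Antiderivative: F(t) = 8*log(t - 4)/5 - 18*log(t - 3/2)/5 + 2*log(t - 1); value = -18*log(15/2)/5 - 8*log(2)/5 - 2*log(5)/5 + 2*log(8) + 18*log(9/2)/5

The denominator factors as (t - 4)*(t - 1)*(2*t - 3); partial fractions split f into directly integrable pieces: -36/(5*(2*t - 3)) + 2/(t - 1) + 8/(5*(t - 4)).
F(t) = 8*log(t - 4)/5 - 18*log(t - 3/2)/5 + 2*log(t - 1) is an antiderivative of f.
Check: d/dt[8*log(t - 4)/5 - 18*log(t - 3/2)/5 + 2*log(t - 1)] = 6*t/(2*t**3 - 13*t**2 + 23*t - 12), which equals f(t).
F(9) = -18*log(15/2)/5 + 8*log(5)/5 + 2*log(8); F(6) = -18*log(9/2)/5 + 8*log(2)/5 + 2*log(5).
Integral = F(9) - F(6) = -18*log(15/2)/5 - 8*log(2)/5 - 2*log(5)/5 + 2*log(8) + 18*log(9/2)/5.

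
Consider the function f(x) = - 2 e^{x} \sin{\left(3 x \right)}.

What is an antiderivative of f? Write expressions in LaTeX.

Differentiate the proposed F(x) back; it has to land on f(x) exactly.
Check: d/dx[\frac{\left(- \sin{\left(3 x \right)} + 3 \cos{\left(3 x \right)}\right) e^{x}}{5}] = - 2 e^{x} \sin{\left(3 x \right)} = f(x).

An antiderivative is F(x) = \frac{\left(- \sin{\left(3 x \right)} + 3 \cos{\left(3 x \right)}\right) e^{x}}{5}.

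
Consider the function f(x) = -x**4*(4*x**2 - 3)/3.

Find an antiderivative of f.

An antiderivative is F(x) = x**5*(21 - 20*x**2)/105.

Differentiate the proposed F(x) back; it has to land on f(x) exactly.
Check: d/dx[x**5*(21 - 20*x**2)/105] = -4*x**6/3 + x**4, which equals f(x).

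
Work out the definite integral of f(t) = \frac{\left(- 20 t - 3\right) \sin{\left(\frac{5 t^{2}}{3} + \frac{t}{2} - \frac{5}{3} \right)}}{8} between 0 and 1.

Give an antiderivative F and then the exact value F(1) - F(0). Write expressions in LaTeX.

Antiderivative: F(t) = \frac{3 \cos{\left(\frac{5 t^{2}}{3} + \frac{t}{2} - \frac{5}{3} \right)}}{4}; value = - \frac{3 \cos{\left(\frac{5}{3} \right)}}{4} + \frac{3 \cos{\left(\frac{1}{2} \right)}}{4}

The substitution u = \frac{5 t^{2}}{3} + \frac{t}{2} - \frac{5}{3} works: f is exactly (dF/du)*(du/dt) for that inner function.
F(t) = \frac{3 \cos{\left(\frac{5 t^{2}}{3} + \frac{t}{2} - \frac{5}{3} \right)}}{4} is an antiderivative of f.
Check: d/dt[\frac{3 \cos{\left(\frac{5 t^{2}}{3} + \frac{t}{2} - \frac{5}{3} \right)}}{4}] = - \frac{5 t \sin{\left(\frac{5 t^{2}}{3} + \frac{t}{2} - \frac{5}{3} \right)}}{2} - \frac{3 \sin{\left(\frac{5 t^{2}}{3} + \frac{t}{2} - \frac{5}{3} \right)}}{8}, which equals f(t).
F(1) = \frac{3 \cos{\left(\frac{1}{2} \right)}}{4}; F(0) = \frac{3 \cos{\left(\frac{5}{3} \right)}}{4}.
Integral = F(1) - F(0) = - \frac{3 \cos{\left(\frac{5}{3} \right)}}{4} + \frac{3 \cos{\left(\frac{1}{2} \right)}}{4}.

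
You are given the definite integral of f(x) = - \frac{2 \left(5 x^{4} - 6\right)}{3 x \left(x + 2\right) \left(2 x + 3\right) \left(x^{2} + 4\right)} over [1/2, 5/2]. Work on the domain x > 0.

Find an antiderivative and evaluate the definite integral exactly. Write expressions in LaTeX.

Antiderivative: F(x) = \frac{100 \log{\left(x \right)} + 824 \log{\left(x + \frac{3}{2} \right)} - 1850 \log{\left(x + 2 \right)} - 37 \log{\left(x^{2} + 4 \right)} + 518 \operatorname{atan}{\left(\frac{x}{2} \right)}}{600}; value = - \frac{37 \log{\left(\frac{9}{2} \right)}}{12} - \frac{181 \log{\left(2 \right)}}{150} - \frac{259 \operatorname{atan}{\left(\frac{1}{4} \right)}}{300} - \frac{37 \log{\left(\frac{41}{4} \right)}}{600} + \frac{37 \log{\left(\frac{17}{4} \right)}}{600} + \frac{259 \operatorname{atan}{\left(\frac{5}{4} \right)}}{300} + \frac{103 \log{\left(4 \right)}}{75} + \frac{13 \log{\left(\frac{5}{2} \right)}}{4}

The denominator factors as 3 x \left(x + 2\right) \left(2 x + 3\right) \left(x^{2} + 4\right); partial fractions split f into directly integrable pieces: - \frac{37 \left(x - 14\right)}{300 \left(x^{2} + 4\right)} + \frac{206}{75 \left(2 x + 3\right)} - \frac{37}{12 \left(x + 2\right)} + \frac{1}{6 x}.
F(x) = \frac{100 \log{\left(x \right)} + 824 \log{\left(x + \frac{3}{2} \right)} - 1850 \log{\left(x + 2 \right)} - 37 \log{\left(x^{2} + 4 \right)} + 518 \operatorname{atan}{\left(\frac{x}{2} \right)}}{600} is an antiderivative of f.
Check: d/dx[\frac{100 \log{\left(x \right)} + 824 \log{\left(x + \frac{3}{2} \right)} - 1850 \log{\left(x + 2 \right)} - 37 \log{\left(x^{2} + 4 \right)} + 518 \operatorname{atan}{\left(\frac{x}{2} \right)}}{600}] = \frac{12 - 10 x^{4}}{6 x^{5} + 21 x^{4} + 42 x^{3} + 84 x^{2} + 72 x}, which equals f(x).
F(5/2) = - \frac{37 \log{\left(\frac{9}{2} \right)}}{12} - \frac{37 \log{\left(\frac{41}{4} \right)}}{600} + \frac{\log{\left(\frac{5}{2} \right)}}{6} + \frac{259 \operatorname{atan}{\left(\frac{5}{4} \right)}}{300} + \frac{103 \log{\left(4 \right)}}{75}; F(1/2) = - \frac{37 \log{\left(\frac{5}{2} \right)}}{12} - \frac{37 \log{\left(\frac{17}{4} \right)}}{600} + \frac{259 \operatorname{atan}{\left(\frac{1}{4} \right)}}{300} + \frac{181 \log{\left(2 \right)}}{150}.
Integral = F(5/2) - F(1/2) = - \frac{37 \log{\left(\frac{9}{2} \right)}}{12} - \frac{181 \log{\left(2 \right)}}{150} - \frac{259 \operatorname{atan}{\left(\frac{1}{4} \right)}}{300} - \frac{37 \log{\left(\frac{41}{4} \right)}}{600} + \frac{37 \log{\left(\frac{17}{4} \right)}}{600} + \frac{259 \operatorname{atan}{\left(\frac{5}{4} \right)}}{300} + \frac{103 \log{\left(4 \right)}}{75} + \frac{13 \log{\left(\frac{5}{2} \right)}}{4}.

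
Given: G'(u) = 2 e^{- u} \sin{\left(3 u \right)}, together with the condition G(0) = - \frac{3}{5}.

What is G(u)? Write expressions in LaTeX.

G(u) = \frac{\left(- \sin{\left(3 u \right)} - 3 \cos{\left(3 u \right)}\right) e^{- u}}{5}

Recover the given G'(u) by differentiating a candidate G(u); any mismatch rules it out.
A general antiderivative is - \frac{e^{- u} \sin{\left(3 u \right)}}{5} - \frac{3 e^{- u} \cos{\left(3 u \right)}}{5} + C.
The condition gives C = - \frac{3}{5} - (- \frac{3}{5}) = 0.
So G(u) = \frac{\left(- \sin{\left(3 u \right)} - 3 \cos{\left(3 u \right)}\right) e^{- u}}{5}.
Check: d/du[\frac{\left(- \sin{\left(3 u \right)} - 3 \cos{\left(3 u \right)}\right) e^{- u}}{5}] = 2 e^{- u} \sin{\left(3 u \right)} = G'(u).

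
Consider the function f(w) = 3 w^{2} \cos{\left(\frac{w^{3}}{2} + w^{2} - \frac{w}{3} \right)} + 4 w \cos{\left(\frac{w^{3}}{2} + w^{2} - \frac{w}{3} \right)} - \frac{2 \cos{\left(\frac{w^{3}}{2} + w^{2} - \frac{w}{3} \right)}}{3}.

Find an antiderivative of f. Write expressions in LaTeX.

The substitution u = \frac{w^{3}}{2} + w^{2} - \frac{w}{3} works: f is exactly (dF/du)*(du/dw) for that inner function.
Check: d/dw[2 \sin{\left(\frac{w^{3}}{2} + w^{2} - \frac{w}{3} \right)}] = 3 w^{2} \cos{\left(\frac{w^{3}}{2} + w^{2} - \frac{w}{3} \right)} + 4 w \cos{\left(\frac{w^{3}}{2} + w^{2} - \frac{w}{3} \right)} - \frac{2 \cos{\left(\frac{w^{3}}{2} + w^{2} - \frac{w}{3} \right)}}{3} = f(w).

An antiderivative is F(w) = 2 \sin{\left(\frac{w^{3}}{2} + w^{2} - \frac{w}{3} \right)}.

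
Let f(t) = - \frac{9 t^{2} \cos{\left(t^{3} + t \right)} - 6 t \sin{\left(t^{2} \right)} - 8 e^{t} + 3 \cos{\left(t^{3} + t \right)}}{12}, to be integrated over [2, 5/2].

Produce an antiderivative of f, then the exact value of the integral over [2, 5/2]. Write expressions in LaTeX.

For F(t) to be correct the identity F'(t) - f(t) = 0 must hold.
F(t) = \frac{2 e^{t}}{3} - \frac{\sin{\left(t^{3} + t \right)}}{4} - \frac{\cos{\left(t^{2} \right)}}{4} is an antiderivative of f.
Check: d/dt[\frac{2 e^{t}}{3} - \frac{\sin{\left(t^{3} + t \right)}}{4} - \frac{\cos{\left(t^{2} \right)}}{4}] = - \frac{3 t^{2} \cos{\left(t^{3} + t \right)}}{4} + \frac{t \sin{\left(t^{2} \right)}}{2} + \frac{2 e^{t}}{3} - \frac{\cos{\left(t^{3} + t \right)}}{4}, which equals f(t).
F(5/2) = - \frac{\cos{\left(\frac{25}{4} \right)}}{4} - \frac{\sin{\left(\frac{145}{8} \right)}}{4} + \frac{2 e^{\frac{5}{2}}}{3}; F(2) = - \frac{\sin{\left(10 \right)}}{4} - \frac{\cos{\left(4 \right)}}{4} + \frac{2 e^{2}}{3}.
Integral = F(5/2) - F(2) = - \frac{2 e^{2}}{3} - \frac{\cos{\left(\frac{25}{4} \right)}}{4} + \frac{\cos{\left(4 \right)}}{4} + \frac{\sin{\left(10 \right)}}{4} - \frac{\sin{\left(\frac{145}{8} \right)}}{4} + \frac{2 e^{\frac{5}{2}}}{3}.

Antiderivative: F(t) = \frac{2 e^{t}}{3} - \frac{\sin{\left(t^{3} + t \right)}}{4} - \frac{\cos{\left(t^{2} \right)}}{4}; value = - \frac{2 e^{2}}{3} - \frac{\cos{\left(\frac{25}{4} \right)}}{4} + \frac{\cos{\left(4 \right)}}{4} + \frac{\sin{\left(10 \right)}}{4} - \frac{\sin{\left(\frac{145}{8} \right)}}{4} + \frac{2 e^{\frac{5}{2}}}{3}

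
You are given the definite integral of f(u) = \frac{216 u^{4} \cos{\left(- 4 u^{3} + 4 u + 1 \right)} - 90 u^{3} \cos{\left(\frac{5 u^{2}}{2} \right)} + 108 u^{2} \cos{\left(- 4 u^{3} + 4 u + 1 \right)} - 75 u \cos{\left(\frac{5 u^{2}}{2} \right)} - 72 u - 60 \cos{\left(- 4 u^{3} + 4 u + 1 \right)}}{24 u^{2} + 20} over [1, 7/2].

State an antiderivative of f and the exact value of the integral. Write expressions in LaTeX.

Recover f(u) by differentiating a candidate F(u); any mismatch rules it out.
F(u) = - \frac{3 \left(2 \log{\left(2 u^{2} + \frac{5}{3} \right)} + \sin{\left(\frac{5 u^{2}}{2} \right)} + \sin{\left(- 4 u^{3} + 4 u + 1 \right)}\right)}{4} is an antiderivative of f.
Check: d/du[- \frac{3 \left(2 \log{\left(2 u^{2} + \frac{5}{3} \right)} + \sin{\left(\frac{5 u^{2}}{2} \right)} + \sin{\left(- 4 u^{3} + 4 u + 1 \right)}\right)}{4}] = \frac{216 u^{4} \cos{\left(- 4 u^{3} + 4 u + 1 \right)} - 90 u^{3} \cos{\left(\frac{5 u^{2}}{2} \right)} + 108 u^{2} \cos{\left(- 4 u^{3} + 4 u + 1 \right)} - 75 u \cos{\left(\frac{5 u^{2}}{2} \right)} - 72 u - 60 \cos{\left(- 4 u^{3} + 4 u + 1 \right)}}{24 u^{2} + 20} = f(u).
F(7/2) = - \frac{3 \log{\left(\frac{157}{6} \right)}}{2} + \frac{3 \sin{\left(\frac{313}{2} \right)}}{4} - \frac{3 \sin{\left(\frac{245}{8} \right)}}{4}; F(1) = - \frac{3 \log{\left(\frac{11}{3} \right)}}{2} - \frac{3 \sin{\left(1 \right)}}{4} - \frac{3 \sin{\left(\frac{5}{2} \right)}}{4}.
Integral = F(7/2) - F(1) = - \frac{3 \log{\left(\frac{157}{6} \right)}}{2} + \frac{3 \sin{\left(\frac{313}{2} \right)}}{4} + \frac{3 \sin{\left(\frac{5}{2} \right)}}{4} - \frac{3 \sin{\left(\frac{245}{8} \right)}}{4} + \frac{3 \sin{\left(1 \right)}}{4} + \frac{3 \log{\left(\frac{11}{3} \right)}}{2}.

Antiderivative: F(u) = - \frac{3 \left(2 \log{\left(2 u^{2} + \frac{5}{3} \right)} + \sin{\left(\frac{5 u^{2}}{2} \right)} + \sin{\left(- 4 u^{3} + 4 u + 1 \right)}\right)}{4}; value = - \frac{3 \log{\left(\frac{157}{6} \right)}}{2} + \frac{3 \sin{\left(\frac{313}{2} \right)}}{4} + \frac{3 \sin{\left(\frac{5}{2} \right)}}{4} - \frac{3 \sin{\left(\frac{245}{8} \right)}}{4} + \frac{3 \sin{\left(1 \right)}}{4} + \frac{3 \log{\left(\frac{11}{3} \right)}}{2}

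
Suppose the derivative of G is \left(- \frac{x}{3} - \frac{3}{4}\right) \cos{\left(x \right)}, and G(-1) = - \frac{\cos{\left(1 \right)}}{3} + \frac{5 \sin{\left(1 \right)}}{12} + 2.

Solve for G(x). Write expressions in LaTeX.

The proposed G(x) is checked by its d/dx: the result must match the given G'(x).
A general antiderivative is - \frac{x \sin{\left(x \right)}}{3} - \frac{3 \sin{\left(x \right)}}{4} - \frac{\cos{\left(x \right)}}{3} + C.
The condition gives C = - \frac{\cos{\left(1 \right)}}{3} + \frac{5 \sin{\left(1 \right)}}{12} + 2 - (- \frac{\cos{\left(1 \right)}}{3} + \frac{5 \sin{\left(1 \right)}}{12}) = 2.
So G(x) = - \frac{x \sin{\left(x \right)}}{3} - \frac{3 \sin{\left(x \right)}}{4} - \frac{\cos{\left(x \right)}}{3} + 2.
Check: d/dx[- \frac{x \sin{\left(x \right)}}{3} - \frac{3 \sin{\left(x \right)}}{4} - \frac{\cos{\left(x \right)}}{3} + 2] = - \frac{x \cos{\left(x \right)}}{3} - \frac{3 \cos{\left(x \right)}}{4}, which equals G'(x).

G(x) = - \frac{x \sin{\left(x \right)}}{3} - \frac{3 \sin{\left(x \right)}}{4} - \frac{\cos{\left(x \right)}}{3} + 2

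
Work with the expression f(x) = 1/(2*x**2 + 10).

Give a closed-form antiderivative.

An antiderivative is F(x) = sqrt(5)*atan(sqrt(5)*x/5)/10.

A candidate is checked by its d/dx: the result must match f(x).
Check: d/dx[sqrt(5)*atan(sqrt(5)*x/5)/10] = 1/(2*x**2 + 10) = f(x).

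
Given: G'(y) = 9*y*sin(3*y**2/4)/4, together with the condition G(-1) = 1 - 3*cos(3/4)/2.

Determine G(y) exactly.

G(y) = (2 - 3*cos(3*y**2/4))/2

The substitution u = 3*y**2/4 works: G'(y) is exactly (dG/du)*(du/dy) for that inner function.
A general antiderivative is -3*cos(3*y**2/4)/2 + C.
The condition gives C = 1 - 3*cos(3/4)/2 - (-3*cos(3/4)/2) = 1.
So G(y) = (2 - 3*cos(3*y**2/4))/2.
Check: d/dy[(2 - 3*cos(3*y**2/4))/2] = 9*y*sin(3*y**2/4)/4 = G'(y).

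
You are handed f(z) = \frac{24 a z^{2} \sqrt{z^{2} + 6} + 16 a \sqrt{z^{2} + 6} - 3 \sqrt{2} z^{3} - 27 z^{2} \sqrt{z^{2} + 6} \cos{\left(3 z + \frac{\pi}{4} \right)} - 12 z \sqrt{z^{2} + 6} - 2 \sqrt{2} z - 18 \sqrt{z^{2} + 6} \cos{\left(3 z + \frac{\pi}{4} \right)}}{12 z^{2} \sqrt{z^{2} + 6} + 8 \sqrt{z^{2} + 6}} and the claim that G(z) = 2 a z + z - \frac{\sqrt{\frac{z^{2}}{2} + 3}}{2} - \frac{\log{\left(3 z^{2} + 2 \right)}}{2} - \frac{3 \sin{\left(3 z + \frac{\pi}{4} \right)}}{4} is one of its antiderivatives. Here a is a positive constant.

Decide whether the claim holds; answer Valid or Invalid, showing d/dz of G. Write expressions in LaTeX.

Invalid: d/dz[G] - f = 1, which is not 0.

d/dz[G] = \frac{24 a z^{2} \sqrt{z^{2} + 6} + 16 a \sqrt{z^{2} + 6} - 3 \sqrt{2} z^{3} - 27 z^{2} \sqrt{z^{2} + 6} \cos{\left(3 z + \frac{\pi}{4} \right)} + 12 z^{2} \sqrt{z^{2} + 6} - 12 z \sqrt{z^{2} + 6} - 2 \sqrt{2} z - 18 \sqrt{z^{2} + 6} \cos{\left(3 z + \frac{\pi}{4} \right)} + 8 \sqrt{z^{2} + 6}}{12 z^{2} \sqrt{z^{2} + 6} + 8 \sqrt{z^{2} + 6}}
d/dz[G] - f(z) = 1 != 0.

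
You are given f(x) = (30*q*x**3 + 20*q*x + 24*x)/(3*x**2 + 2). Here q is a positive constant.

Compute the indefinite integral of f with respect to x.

F(x) = 5*q*x**2 + 4*log(3*x**2/2 + 1) + C

A first test for any F(x): its x-derivative must equal f(x) identically.
Check: d/dx[5*q*x**2 + 4*log(3*x**2/2 + 1)] = (30*q*x**3 + 20*q*x + 24*x)/(3*x**2 + 2) = f(x).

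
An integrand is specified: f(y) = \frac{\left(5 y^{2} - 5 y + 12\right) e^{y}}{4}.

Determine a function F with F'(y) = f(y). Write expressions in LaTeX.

An antiderivative is F(y) = \frac{\left(5 y^{2} - 15 y + 27\right) e^{y}}{4}.

Recognize the product-rule pattern: f = u'v + uv' with u = \frac{5 y^{2}}{4} - \frac{15 y}{4} + \frac{27}{4}, v = e^{y}, so integration by parts undoes it.
Check: d/dy[\frac{\left(5 y^{2} - 15 y + 27\right) e^{y}}{4}] = \frac{5 y^{2} e^{y}}{4} - \frac{5 y e^{y}}{4} + 3 e^{y}, which equals f(y).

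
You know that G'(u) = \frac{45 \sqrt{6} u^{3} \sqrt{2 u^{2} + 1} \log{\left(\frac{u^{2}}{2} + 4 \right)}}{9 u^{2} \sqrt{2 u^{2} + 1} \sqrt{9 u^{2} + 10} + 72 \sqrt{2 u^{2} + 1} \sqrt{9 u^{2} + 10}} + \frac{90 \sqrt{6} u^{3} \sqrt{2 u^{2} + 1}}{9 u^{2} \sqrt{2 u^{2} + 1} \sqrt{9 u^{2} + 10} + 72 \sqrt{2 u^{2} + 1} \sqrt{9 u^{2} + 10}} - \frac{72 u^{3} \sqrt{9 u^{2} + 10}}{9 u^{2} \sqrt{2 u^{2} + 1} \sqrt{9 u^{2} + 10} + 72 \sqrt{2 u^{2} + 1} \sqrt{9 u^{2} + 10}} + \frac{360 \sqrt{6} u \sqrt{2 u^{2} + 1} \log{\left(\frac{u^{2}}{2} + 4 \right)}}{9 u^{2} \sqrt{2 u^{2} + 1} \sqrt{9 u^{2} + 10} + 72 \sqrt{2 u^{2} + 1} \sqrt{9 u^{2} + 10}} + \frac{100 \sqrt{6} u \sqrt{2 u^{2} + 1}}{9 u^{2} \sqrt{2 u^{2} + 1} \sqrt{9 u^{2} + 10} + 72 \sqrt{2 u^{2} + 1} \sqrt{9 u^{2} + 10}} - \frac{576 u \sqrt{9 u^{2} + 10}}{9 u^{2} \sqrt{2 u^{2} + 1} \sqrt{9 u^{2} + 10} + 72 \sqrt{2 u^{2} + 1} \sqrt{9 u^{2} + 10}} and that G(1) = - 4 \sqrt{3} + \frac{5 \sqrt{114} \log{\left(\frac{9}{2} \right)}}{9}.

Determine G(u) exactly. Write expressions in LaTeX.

G(u) = \frac{10 \sqrt{\frac{3 u^{2}}{2} + \frac{5}{3}} \log{\left(\frac{u^{2}}{2} + 4 \right)}}{3} - 4 \sqrt{2 u^{2} + 1}

The integrand splits into summands that can be handled one at a time.
A general antiderivative is \frac{10 \sqrt{\frac{3 u^{2}}{2} + \frac{5}{3}} \log{\left(\frac{u^{2}}{2} + 4 \right)}}{3} - 4 \sqrt{2 u^{2} + 1} + C.
The condition gives C = - 4 \sqrt{3} + \frac{5 \sqrt{114} \log{\left(\frac{9}{2} \right)}}{9} - (- 4 \sqrt{3} + \frac{5 \sqrt{114} \log{\left(\frac{9}{2} \right)}}{9}) = 0.
So G(u) = \frac{10 \sqrt{\frac{3 u^{2}}{2} + \frac{5}{3}} \log{\left(\frac{u^{2}}{2} + 4 \right)}}{3} - 4 \sqrt{2 u^{2} + 1}.
Check: d/du[\frac{10 \sqrt{\frac{3 u^{2}}{2} + \frac{5}{3}} \log{\left(\frac{u^{2}}{2} + 4 \right)}}{3} - 4 \sqrt{2 u^{2} + 1}] = \frac{45 \sqrt{6} u^{3} \sqrt{2 u^{2} + 1} \log{\left(\frac{u^{2}}{2} + 4 \right)} + 90 \sqrt{6} u^{3} \sqrt{2 u^{2} + 1} - 72 u^{3} \sqrt{9 u^{2} + 10} + 360 \sqrt{6} u \sqrt{2 u^{2} + 1} \log{\left(\frac{u^{2}}{2} + 4 \right)} + 100 \sqrt{6} u \sqrt{2 u^{2} + 1} - 576 u \sqrt{9 u^{2} + 10}}{9 u^{2} \sqrt{2 u^{2} + 1} \sqrt{9 u^{2} + 10} + 72 \sqrt{2 u^{2} + 1} \sqrt{9 u^{2} + 10}}, which equals G'(u).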